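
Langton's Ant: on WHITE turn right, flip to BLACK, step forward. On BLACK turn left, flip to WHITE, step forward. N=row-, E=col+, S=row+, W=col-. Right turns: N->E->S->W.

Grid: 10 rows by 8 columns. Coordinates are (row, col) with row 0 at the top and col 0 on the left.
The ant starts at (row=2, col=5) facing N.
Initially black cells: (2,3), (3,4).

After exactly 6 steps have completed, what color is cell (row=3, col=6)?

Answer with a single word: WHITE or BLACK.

Step 1: on WHITE (2,5): turn R to E, flip to black, move to (2,6). |black|=3
Step 2: on WHITE (2,6): turn R to S, flip to black, move to (3,6). |black|=4
Step 3: on WHITE (3,6): turn R to W, flip to black, move to (3,5). |black|=5
Step 4: on WHITE (3,5): turn R to N, flip to black, move to (2,5). |black|=6
Step 5: on BLACK (2,5): turn L to W, flip to white, move to (2,4). |black|=5
Step 6: on WHITE (2,4): turn R to N, flip to black, move to (1,4). |black|=6

Answer: BLACK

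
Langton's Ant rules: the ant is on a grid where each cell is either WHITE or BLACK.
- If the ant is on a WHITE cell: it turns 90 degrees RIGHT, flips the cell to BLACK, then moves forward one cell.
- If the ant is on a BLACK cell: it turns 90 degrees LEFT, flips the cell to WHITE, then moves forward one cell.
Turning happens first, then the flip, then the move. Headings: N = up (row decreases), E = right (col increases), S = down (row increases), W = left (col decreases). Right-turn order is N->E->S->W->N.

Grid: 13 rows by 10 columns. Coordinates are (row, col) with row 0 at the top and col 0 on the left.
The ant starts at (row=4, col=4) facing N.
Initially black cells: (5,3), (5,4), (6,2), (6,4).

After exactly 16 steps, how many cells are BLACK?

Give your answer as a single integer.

Answer: 10

Derivation:
Step 1: on WHITE (4,4): turn R to E, flip to black, move to (4,5). |black|=5
Step 2: on WHITE (4,5): turn R to S, flip to black, move to (5,5). |black|=6
Step 3: on WHITE (5,5): turn R to W, flip to black, move to (5,4). |black|=7
Step 4: on BLACK (5,4): turn L to S, flip to white, move to (6,4). |black|=6
Step 5: on BLACK (6,4): turn L to E, flip to white, move to (6,5). |black|=5
Step 6: on WHITE (6,5): turn R to S, flip to black, move to (7,5). |black|=6
Step 7: on WHITE (7,5): turn R to W, flip to black, move to (7,4). |black|=7
Step 8: on WHITE (7,4): turn R to N, flip to black, move to (6,4). |black|=8
Step 9: on WHITE (6,4): turn R to E, flip to black, move to (6,5). |black|=9
Step 10: on BLACK (6,5): turn L to N, flip to white, move to (5,5). |black|=8
Step 11: on BLACK (5,5): turn L to W, flip to white, move to (5,4). |black|=7
Step 12: on WHITE (5,4): turn R to N, flip to black, move to (4,4). |black|=8
Step 13: on BLACK (4,4): turn L to W, flip to white, move to (4,3). |black|=7
Step 14: on WHITE (4,3): turn R to N, flip to black, move to (3,3). |black|=8
Step 15: on WHITE (3,3): turn R to E, flip to black, move to (3,4). |black|=9
Step 16: on WHITE (3,4): turn R to S, flip to black, move to (4,4). |black|=10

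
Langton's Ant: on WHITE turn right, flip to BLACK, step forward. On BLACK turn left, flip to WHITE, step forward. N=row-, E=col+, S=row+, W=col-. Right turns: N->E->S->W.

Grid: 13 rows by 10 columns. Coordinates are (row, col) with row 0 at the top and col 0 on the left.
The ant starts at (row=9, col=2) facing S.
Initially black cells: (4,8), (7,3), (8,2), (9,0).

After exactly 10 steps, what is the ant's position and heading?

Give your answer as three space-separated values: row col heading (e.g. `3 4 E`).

Step 1: on WHITE (9,2): turn R to W, flip to black, move to (9,1). |black|=5
Step 2: on WHITE (9,1): turn R to N, flip to black, move to (8,1). |black|=6
Step 3: on WHITE (8,1): turn R to E, flip to black, move to (8,2). |black|=7
Step 4: on BLACK (8,2): turn L to N, flip to white, move to (7,2). |black|=6
Step 5: on WHITE (7,2): turn R to E, flip to black, move to (7,3). |black|=7
Step 6: on BLACK (7,3): turn L to N, flip to white, move to (6,3). |black|=6
Step 7: on WHITE (6,3): turn R to E, flip to black, move to (6,4). |black|=7
Step 8: on WHITE (6,4): turn R to S, flip to black, move to (7,4). |black|=8
Step 9: on WHITE (7,4): turn R to W, flip to black, move to (7,3). |black|=9
Step 10: on WHITE (7,3): turn R to N, flip to black, move to (6,3). |black|=10

Answer: 6 3 N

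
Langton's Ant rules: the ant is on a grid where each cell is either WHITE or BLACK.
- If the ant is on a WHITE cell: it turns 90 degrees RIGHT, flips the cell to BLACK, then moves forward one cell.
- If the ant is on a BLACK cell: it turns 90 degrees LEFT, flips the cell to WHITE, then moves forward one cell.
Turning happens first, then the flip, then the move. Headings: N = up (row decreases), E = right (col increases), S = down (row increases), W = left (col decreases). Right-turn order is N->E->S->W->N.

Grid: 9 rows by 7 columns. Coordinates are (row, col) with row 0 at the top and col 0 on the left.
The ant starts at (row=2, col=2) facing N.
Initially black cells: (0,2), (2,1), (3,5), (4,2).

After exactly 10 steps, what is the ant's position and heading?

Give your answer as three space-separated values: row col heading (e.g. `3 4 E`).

Answer: 3 1 S

Derivation:
Step 1: on WHITE (2,2): turn R to E, flip to black, move to (2,3). |black|=5
Step 2: on WHITE (2,3): turn R to S, flip to black, move to (3,3). |black|=6
Step 3: on WHITE (3,3): turn R to W, flip to black, move to (3,2). |black|=7
Step 4: on WHITE (3,2): turn R to N, flip to black, move to (2,2). |black|=8
Step 5: on BLACK (2,2): turn L to W, flip to white, move to (2,1). |black|=7
Step 6: on BLACK (2,1): turn L to S, flip to white, move to (3,1). |black|=6
Step 7: on WHITE (3,1): turn R to W, flip to black, move to (3,0). |black|=7
Step 8: on WHITE (3,0): turn R to N, flip to black, move to (2,0). |black|=8
Step 9: on WHITE (2,0): turn R to E, flip to black, move to (2,1). |black|=9
Step 10: on WHITE (2,1): turn R to S, flip to black, move to (3,1). |black|=10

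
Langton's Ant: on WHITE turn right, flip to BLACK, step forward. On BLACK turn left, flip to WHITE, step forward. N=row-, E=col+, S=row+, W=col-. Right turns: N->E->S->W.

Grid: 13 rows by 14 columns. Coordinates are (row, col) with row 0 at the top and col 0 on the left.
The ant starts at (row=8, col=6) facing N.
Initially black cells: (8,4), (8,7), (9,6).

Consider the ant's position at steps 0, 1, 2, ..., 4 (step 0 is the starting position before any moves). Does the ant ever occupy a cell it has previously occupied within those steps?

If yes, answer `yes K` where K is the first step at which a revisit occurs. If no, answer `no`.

Answer: no

Derivation:
Step 1: on WHITE (8,6): turn R to E, flip to black, move to (8,7). |black|=4 — new cell
Step 2: on BLACK (8,7): turn L to N, flip to white, move to (7,7). |black|=3 — new cell
Step 3: on WHITE (7,7): turn R to E, flip to black, move to (7,8). |black|=4 — new cell
Step 4: on WHITE (7,8): turn R to S, flip to black, move to (8,8). |black|=5 — new cell
No revisit within 4 steps.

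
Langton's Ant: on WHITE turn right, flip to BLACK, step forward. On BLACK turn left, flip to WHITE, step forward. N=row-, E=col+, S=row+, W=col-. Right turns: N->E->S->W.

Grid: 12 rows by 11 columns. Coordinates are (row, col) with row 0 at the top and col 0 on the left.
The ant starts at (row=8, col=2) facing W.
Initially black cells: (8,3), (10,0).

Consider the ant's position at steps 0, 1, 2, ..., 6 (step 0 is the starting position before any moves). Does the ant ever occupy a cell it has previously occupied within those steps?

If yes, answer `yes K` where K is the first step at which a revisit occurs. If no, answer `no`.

Step 1: on WHITE (8,2): turn R to N, flip to black, move to (7,2). |black|=3 — new cell
Step 2: on WHITE (7,2): turn R to E, flip to black, move to (7,3). |black|=4 — new cell
Step 3: on WHITE (7,3): turn R to S, flip to black, move to (8,3). |black|=5 — new cell
Step 4: on BLACK (8,3): turn L to E, flip to white, move to (8,4). |black|=4 — new cell
Step 5: on WHITE (8,4): turn R to S, flip to black, move to (9,4). |black|=5 — new cell
Step 6: on WHITE (9,4): turn R to W, flip to black, move to (9,3). |black|=6 — new cell
No revisit within 6 steps.

Answer: no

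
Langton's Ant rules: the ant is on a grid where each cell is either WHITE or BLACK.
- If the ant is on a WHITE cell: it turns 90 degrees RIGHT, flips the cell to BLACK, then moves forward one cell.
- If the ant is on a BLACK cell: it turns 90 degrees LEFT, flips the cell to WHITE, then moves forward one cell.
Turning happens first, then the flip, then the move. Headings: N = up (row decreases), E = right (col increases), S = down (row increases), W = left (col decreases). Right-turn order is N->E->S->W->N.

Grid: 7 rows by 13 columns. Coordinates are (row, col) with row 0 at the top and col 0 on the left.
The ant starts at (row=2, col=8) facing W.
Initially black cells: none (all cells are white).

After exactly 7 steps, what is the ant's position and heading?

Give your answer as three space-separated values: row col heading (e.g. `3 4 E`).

Step 1: on WHITE (2,8): turn R to N, flip to black, move to (1,8). |black|=1
Step 2: on WHITE (1,8): turn R to E, flip to black, move to (1,9). |black|=2
Step 3: on WHITE (1,9): turn R to S, flip to black, move to (2,9). |black|=3
Step 4: on WHITE (2,9): turn R to W, flip to black, move to (2,8). |black|=4
Step 5: on BLACK (2,8): turn L to S, flip to white, move to (3,8). |black|=3
Step 6: on WHITE (3,8): turn R to W, flip to black, move to (3,7). |black|=4
Step 7: on WHITE (3,7): turn R to N, flip to black, move to (2,7). |black|=5

Answer: 2 7 N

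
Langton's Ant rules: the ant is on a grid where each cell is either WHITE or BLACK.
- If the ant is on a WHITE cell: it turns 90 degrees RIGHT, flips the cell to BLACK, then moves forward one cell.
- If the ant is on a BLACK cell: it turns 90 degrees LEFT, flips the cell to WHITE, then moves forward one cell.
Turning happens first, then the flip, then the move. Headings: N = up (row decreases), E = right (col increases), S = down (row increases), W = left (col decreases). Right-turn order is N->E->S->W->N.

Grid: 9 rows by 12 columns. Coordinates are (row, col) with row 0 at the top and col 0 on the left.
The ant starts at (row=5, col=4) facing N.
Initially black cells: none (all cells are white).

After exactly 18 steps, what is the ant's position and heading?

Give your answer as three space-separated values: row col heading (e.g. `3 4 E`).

Answer: 6 3 S

Derivation:
Step 1: on WHITE (5,4): turn R to E, flip to black, move to (5,5). |black|=1
Step 2: on WHITE (5,5): turn R to S, flip to black, move to (6,5). |black|=2
Step 3: on WHITE (6,5): turn R to W, flip to black, move to (6,4). |black|=3
Step 4: on WHITE (6,4): turn R to N, flip to black, move to (5,4). |black|=4
Step 5: on BLACK (5,4): turn L to W, flip to white, move to (5,3). |black|=3
Step 6: on WHITE (5,3): turn R to N, flip to black, move to (4,3). |black|=4
Step 7: on WHITE (4,3): turn R to E, flip to black, move to (4,4). |black|=5
Step 8: on WHITE (4,4): turn R to S, flip to black, move to (5,4). |black|=6
Step 9: on WHITE (5,4): turn R to W, flip to black, move to (5,3). |black|=7
Step 10: on BLACK (5,3): turn L to S, flip to white, move to (6,3). |black|=6
Step 11: on WHITE (6,3): turn R to W, flip to black, move to (6,2). |black|=7
Step 12: on WHITE (6,2): turn R to N, flip to black, move to (5,2). |black|=8
Step 13: on WHITE (5,2): turn R to E, flip to black, move to (5,3). |black|=9
Step 14: on WHITE (5,3): turn R to S, flip to black, move to (6,3). |black|=10
Step 15: on BLACK (6,3): turn L to E, flip to white, move to (6,4). |black|=9
Step 16: on BLACK (6,4): turn L to N, flip to white, move to (5,4). |black|=8
Step 17: on BLACK (5,4): turn L to W, flip to white, move to (5,3). |black|=7
Step 18: on BLACK (5,3): turn L to S, flip to white, move to (6,3). |black|=6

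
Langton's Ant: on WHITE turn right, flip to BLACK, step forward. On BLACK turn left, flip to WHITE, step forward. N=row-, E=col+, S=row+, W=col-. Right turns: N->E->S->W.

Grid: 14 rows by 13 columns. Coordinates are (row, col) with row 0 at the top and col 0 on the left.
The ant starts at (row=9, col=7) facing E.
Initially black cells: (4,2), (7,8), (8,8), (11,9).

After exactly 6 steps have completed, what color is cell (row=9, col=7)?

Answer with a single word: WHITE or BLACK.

Step 1: on WHITE (9,7): turn R to S, flip to black, move to (10,7). |black|=5
Step 2: on WHITE (10,7): turn R to W, flip to black, move to (10,6). |black|=6
Step 3: on WHITE (10,6): turn R to N, flip to black, move to (9,6). |black|=7
Step 4: on WHITE (9,6): turn R to E, flip to black, move to (9,7). |black|=8
Step 5: on BLACK (9,7): turn L to N, flip to white, move to (8,7). |black|=7
Step 6: on WHITE (8,7): turn R to E, flip to black, move to (8,8). |black|=8

Answer: WHITE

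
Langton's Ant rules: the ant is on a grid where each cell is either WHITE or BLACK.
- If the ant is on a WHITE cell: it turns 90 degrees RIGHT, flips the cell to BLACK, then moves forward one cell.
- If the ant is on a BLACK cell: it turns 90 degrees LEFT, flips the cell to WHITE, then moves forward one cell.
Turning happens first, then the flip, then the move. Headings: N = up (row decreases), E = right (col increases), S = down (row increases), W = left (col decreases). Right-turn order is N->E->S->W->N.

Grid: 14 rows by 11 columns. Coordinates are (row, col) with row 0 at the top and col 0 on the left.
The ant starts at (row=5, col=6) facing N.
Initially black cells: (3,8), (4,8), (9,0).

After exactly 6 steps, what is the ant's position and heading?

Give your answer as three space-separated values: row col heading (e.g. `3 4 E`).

Answer: 4 5 N

Derivation:
Step 1: on WHITE (5,6): turn R to E, flip to black, move to (5,7). |black|=4
Step 2: on WHITE (5,7): turn R to S, flip to black, move to (6,7). |black|=5
Step 3: on WHITE (6,7): turn R to W, flip to black, move to (6,6). |black|=6
Step 4: on WHITE (6,6): turn R to N, flip to black, move to (5,6). |black|=7
Step 5: on BLACK (5,6): turn L to W, flip to white, move to (5,5). |black|=6
Step 6: on WHITE (5,5): turn R to N, flip to black, move to (4,5). |black|=7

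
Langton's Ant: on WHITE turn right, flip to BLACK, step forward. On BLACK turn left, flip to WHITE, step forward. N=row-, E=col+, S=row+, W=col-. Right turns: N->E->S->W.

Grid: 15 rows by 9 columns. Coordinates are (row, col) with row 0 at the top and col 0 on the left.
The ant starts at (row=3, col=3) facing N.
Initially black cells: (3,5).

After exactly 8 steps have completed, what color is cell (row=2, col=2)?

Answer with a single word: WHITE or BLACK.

Step 1: on WHITE (3,3): turn R to E, flip to black, move to (3,4). |black|=2
Step 2: on WHITE (3,4): turn R to S, flip to black, move to (4,4). |black|=3
Step 3: on WHITE (4,4): turn R to W, flip to black, move to (4,3). |black|=4
Step 4: on WHITE (4,3): turn R to N, flip to black, move to (3,3). |black|=5
Step 5: on BLACK (3,3): turn L to W, flip to white, move to (3,2). |black|=4
Step 6: on WHITE (3,2): turn R to N, flip to black, move to (2,2). |black|=5
Step 7: on WHITE (2,2): turn R to E, flip to black, move to (2,3). |black|=6
Step 8: on WHITE (2,3): turn R to S, flip to black, move to (3,3). |black|=7

Answer: BLACK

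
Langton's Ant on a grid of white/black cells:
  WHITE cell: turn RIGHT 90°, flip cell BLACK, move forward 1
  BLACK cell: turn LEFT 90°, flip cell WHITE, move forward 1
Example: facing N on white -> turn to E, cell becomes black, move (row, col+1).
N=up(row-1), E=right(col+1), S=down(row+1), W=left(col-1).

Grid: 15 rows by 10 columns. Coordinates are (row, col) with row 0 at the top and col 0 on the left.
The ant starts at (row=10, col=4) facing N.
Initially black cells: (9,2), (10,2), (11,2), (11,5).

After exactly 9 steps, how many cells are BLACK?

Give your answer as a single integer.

Answer: 9

Derivation:
Step 1: on WHITE (10,4): turn R to E, flip to black, move to (10,5). |black|=5
Step 2: on WHITE (10,5): turn R to S, flip to black, move to (11,5). |black|=6
Step 3: on BLACK (11,5): turn L to E, flip to white, move to (11,6). |black|=5
Step 4: on WHITE (11,6): turn R to S, flip to black, move to (12,6). |black|=6
Step 5: on WHITE (12,6): turn R to W, flip to black, move to (12,5). |black|=7
Step 6: on WHITE (12,5): turn R to N, flip to black, move to (11,5). |black|=8
Step 7: on WHITE (11,5): turn R to E, flip to black, move to (11,6). |black|=9
Step 8: on BLACK (11,6): turn L to N, flip to white, move to (10,6). |black|=8
Step 9: on WHITE (10,6): turn R to E, flip to black, move to (10,7). |black|=9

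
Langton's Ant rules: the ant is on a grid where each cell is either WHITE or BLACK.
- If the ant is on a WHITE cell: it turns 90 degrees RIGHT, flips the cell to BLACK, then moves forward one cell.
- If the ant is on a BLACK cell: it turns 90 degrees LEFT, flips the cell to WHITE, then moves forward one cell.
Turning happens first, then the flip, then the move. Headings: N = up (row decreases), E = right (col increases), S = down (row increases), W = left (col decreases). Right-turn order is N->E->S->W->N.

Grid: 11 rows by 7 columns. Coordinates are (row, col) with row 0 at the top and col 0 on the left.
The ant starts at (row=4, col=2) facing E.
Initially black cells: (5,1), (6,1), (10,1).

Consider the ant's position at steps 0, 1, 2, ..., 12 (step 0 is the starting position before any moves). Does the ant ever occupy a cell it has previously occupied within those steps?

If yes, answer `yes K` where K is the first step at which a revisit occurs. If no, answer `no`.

Answer: yes 7

Derivation:
Step 1: on WHITE (4,2): turn R to S, flip to black, move to (5,2). |black|=4 — new cell
Step 2: on WHITE (5,2): turn R to W, flip to black, move to (5,1). |black|=5 — new cell
Step 3: on BLACK (5,1): turn L to S, flip to white, move to (6,1). |black|=4 — new cell
Step 4: on BLACK (6,1): turn L to E, flip to white, move to (6,2). |black|=3 — new cell
Step 5: on WHITE (6,2): turn R to S, flip to black, move to (7,2). |black|=4 — new cell
Step 6: on WHITE (7,2): turn R to W, flip to black, move to (7,1). |black|=5 — new cell
Step 7: on WHITE (7,1): turn R to N, flip to black, move to (6,1). |black|=6 — REVISIT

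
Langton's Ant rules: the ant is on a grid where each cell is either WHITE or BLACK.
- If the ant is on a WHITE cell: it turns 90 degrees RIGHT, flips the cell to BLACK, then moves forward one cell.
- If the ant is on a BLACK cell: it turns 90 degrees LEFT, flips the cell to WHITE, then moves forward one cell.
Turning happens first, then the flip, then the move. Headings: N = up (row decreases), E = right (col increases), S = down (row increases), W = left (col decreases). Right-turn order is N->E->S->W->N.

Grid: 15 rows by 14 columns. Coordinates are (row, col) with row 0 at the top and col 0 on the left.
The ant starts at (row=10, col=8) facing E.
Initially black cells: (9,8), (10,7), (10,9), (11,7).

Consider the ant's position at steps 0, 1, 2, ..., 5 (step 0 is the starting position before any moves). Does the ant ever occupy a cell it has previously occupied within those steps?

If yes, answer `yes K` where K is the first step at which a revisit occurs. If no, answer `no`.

Step 1: on WHITE (10,8): turn R to S, flip to black, move to (11,8). |black|=5 — new cell
Step 2: on WHITE (11,8): turn R to W, flip to black, move to (11,7). |black|=6 — new cell
Step 3: on BLACK (11,7): turn L to S, flip to white, move to (12,7). |black|=5 — new cell
Step 4: on WHITE (12,7): turn R to W, flip to black, move to (12,6). |black|=6 — new cell
Step 5: on WHITE (12,6): turn R to N, flip to black, move to (11,6). |black|=7 — new cell
No revisit within 5 steps.

Answer: no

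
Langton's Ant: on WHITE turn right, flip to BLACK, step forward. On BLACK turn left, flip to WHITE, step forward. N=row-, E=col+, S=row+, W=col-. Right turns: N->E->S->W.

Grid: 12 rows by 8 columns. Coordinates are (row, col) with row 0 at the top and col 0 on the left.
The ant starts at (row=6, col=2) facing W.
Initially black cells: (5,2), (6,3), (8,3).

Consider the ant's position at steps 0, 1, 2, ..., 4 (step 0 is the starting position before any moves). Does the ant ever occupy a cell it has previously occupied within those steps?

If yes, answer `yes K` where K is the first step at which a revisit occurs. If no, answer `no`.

Answer: no

Derivation:
Step 1: on WHITE (6,2): turn R to N, flip to black, move to (5,2). |black|=4 — new cell
Step 2: on BLACK (5,2): turn L to W, flip to white, move to (5,1). |black|=3 — new cell
Step 3: on WHITE (5,1): turn R to N, flip to black, move to (4,1). |black|=4 — new cell
Step 4: on WHITE (4,1): turn R to E, flip to black, move to (4,2). |black|=5 — new cell
No revisit within 4 steps.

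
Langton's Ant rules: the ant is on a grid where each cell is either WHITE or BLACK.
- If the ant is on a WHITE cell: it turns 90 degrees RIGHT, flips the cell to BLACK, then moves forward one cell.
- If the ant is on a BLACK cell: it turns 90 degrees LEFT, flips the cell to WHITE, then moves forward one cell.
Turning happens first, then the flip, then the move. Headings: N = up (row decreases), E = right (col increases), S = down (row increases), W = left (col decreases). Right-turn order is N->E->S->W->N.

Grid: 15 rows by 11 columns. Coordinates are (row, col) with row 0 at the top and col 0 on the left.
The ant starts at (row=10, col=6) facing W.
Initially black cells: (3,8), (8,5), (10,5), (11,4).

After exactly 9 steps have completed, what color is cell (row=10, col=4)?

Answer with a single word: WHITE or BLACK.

Answer: BLACK

Derivation:
Step 1: on WHITE (10,6): turn R to N, flip to black, move to (9,6). |black|=5
Step 2: on WHITE (9,6): turn R to E, flip to black, move to (9,7). |black|=6
Step 3: on WHITE (9,7): turn R to S, flip to black, move to (10,7). |black|=7
Step 4: on WHITE (10,7): turn R to W, flip to black, move to (10,6). |black|=8
Step 5: on BLACK (10,6): turn L to S, flip to white, move to (11,6). |black|=7
Step 6: on WHITE (11,6): turn R to W, flip to black, move to (11,5). |black|=8
Step 7: on WHITE (11,5): turn R to N, flip to black, move to (10,5). |black|=9
Step 8: on BLACK (10,5): turn L to W, flip to white, move to (10,4). |black|=8
Step 9: on WHITE (10,4): turn R to N, flip to black, move to (9,4). |black|=9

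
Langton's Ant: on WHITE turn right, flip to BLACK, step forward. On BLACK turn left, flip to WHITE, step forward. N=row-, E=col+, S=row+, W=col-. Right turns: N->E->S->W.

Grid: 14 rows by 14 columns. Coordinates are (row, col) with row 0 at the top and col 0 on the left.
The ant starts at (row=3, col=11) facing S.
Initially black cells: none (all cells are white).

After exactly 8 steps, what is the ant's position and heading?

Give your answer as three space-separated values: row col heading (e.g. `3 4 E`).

Answer: 3 11 N

Derivation:
Step 1: on WHITE (3,11): turn R to W, flip to black, move to (3,10). |black|=1
Step 2: on WHITE (3,10): turn R to N, flip to black, move to (2,10). |black|=2
Step 3: on WHITE (2,10): turn R to E, flip to black, move to (2,11). |black|=3
Step 4: on WHITE (2,11): turn R to S, flip to black, move to (3,11). |black|=4
Step 5: on BLACK (3,11): turn L to E, flip to white, move to (3,12). |black|=3
Step 6: on WHITE (3,12): turn R to S, flip to black, move to (4,12). |black|=4
Step 7: on WHITE (4,12): turn R to W, flip to black, move to (4,11). |black|=5
Step 8: on WHITE (4,11): turn R to N, flip to black, move to (3,11). |black|=6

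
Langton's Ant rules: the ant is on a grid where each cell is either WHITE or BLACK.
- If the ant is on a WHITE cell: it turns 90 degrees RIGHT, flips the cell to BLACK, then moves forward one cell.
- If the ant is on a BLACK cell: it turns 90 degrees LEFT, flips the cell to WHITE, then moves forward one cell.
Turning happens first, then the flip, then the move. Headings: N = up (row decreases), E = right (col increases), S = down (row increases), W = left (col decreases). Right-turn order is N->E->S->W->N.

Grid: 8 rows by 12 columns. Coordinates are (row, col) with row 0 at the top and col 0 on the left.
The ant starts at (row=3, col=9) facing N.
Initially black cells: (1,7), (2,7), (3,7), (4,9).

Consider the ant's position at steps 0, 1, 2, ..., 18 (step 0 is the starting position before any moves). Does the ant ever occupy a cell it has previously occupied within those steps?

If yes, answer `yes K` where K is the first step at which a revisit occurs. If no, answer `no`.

Answer: yes 7

Derivation:
Step 1: on WHITE (3,9): turn R to E, flip to black, move to (3,10). |black|=5 — new cell
Step 2: on WHITE (3,10): turn R to S, flip to black, move to (4,10). |black|=6 — new cell
Step 3: on WHITE (4,10): turn R to W, flip to black, move to (4,9). |black|=7 — new cell
Step 4: on BLACK (4,9): turn L to S, flip to white, move to (5,9). |black|=6 — new cell
Step 5: on WHITE (5,9): turn R to W, flip to black, move to (5,8). |black|=7 — new cell
Step 6: on WHITE (5,8): turn R to N, flip to black, move to (4,8). |black|=8 — new cell
Step 7: on WHITE (4,8): turn R to E, flip to black, move to (4,9). |black|=9 — REVISIT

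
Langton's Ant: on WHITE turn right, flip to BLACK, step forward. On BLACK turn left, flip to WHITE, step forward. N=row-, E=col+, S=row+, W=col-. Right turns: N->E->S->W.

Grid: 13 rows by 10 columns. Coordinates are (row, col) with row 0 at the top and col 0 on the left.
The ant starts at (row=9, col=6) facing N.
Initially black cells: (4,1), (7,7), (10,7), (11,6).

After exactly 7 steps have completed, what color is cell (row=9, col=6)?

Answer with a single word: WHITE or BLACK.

Answer: BLACK

Derivation:
Step 1: on WHITE (9,6): turn R to E, flip to black, move to (9,7). |black|=5
Step 2: on WHITE (9,7): turn R to S, flip to black, move to (10,7). |black|=6
Step 3: on BLACK (10,7): turn L to E, flip to white, move to (10,8). |black|=5
Step 4: on WHITE (10,8): turn R to S, flip to black, move to (11,8). |black|=6
Step 5: on WHITE (11,8): turn R to W, flip to black, move to (11,7). |black|=7
Step 6: on WHITE (11,7): turn R to N, flip to black, move to (10,7). |black|=8
Step 7: on WHITE (10,7): turn R to E, flip to black, move to (10,8). |black|=9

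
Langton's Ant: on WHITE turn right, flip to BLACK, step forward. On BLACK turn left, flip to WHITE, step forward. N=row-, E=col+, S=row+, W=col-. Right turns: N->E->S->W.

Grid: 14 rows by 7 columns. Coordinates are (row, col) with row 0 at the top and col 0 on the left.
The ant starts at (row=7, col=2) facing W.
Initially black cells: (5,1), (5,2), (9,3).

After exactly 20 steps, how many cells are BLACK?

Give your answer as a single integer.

Answer: 15

Derivation:
Step 1: on WHITE (7,2): turn R to N, flip to black, move to (6,2). |black|=4
Step 2: on WHITE (6,2): turn R to E, flip to black, move to (6,3). |black|=5
Step 3: on WHITE (6,3): turn R to S, flip to black, move to (7,3). |black|=6
Step 4: on WHITE (7,3): turn R to W, flip to black, move to (7,2). |black|=7
Step 5: on BLACK (7,2): turn L to S, flip to white, move to (8,2). |black|=6
Step 6: on WHITE (8,2): turn R to W, flip to black, move to (8,1). |black|=7
Step 7: on WHITE (8,1): turn R to N, flip to black, move to (7,1). |black|=8
Step 8: on WHITE (7,1): turn R to E, flip to black, move to (7,2). |black|=9
Step 9: on WHITE (7,2): turn R to S, flip to black, move to (8,2). |black|=10
Step 10: on BLACK (8,2): turn L to E, flip to white, move to (8,3). |black|=9
Step 11: on WHITE (8,3): turn R to S, flip to black, move to (9,3). |black|=10
Step 12: on BLACK (9,3): turn L to E, flip to white, move to (9,4). |black|=9
Step 13: on WHITE (9,4): turn R to S, flip to black, move to (10,4). |black|=10
Step 14: on WHITE (10,4): turn R to W, flip to black, move to (10,3). |black|=11
Step 15: on WHITE (10,3): turn R to N, flip to black, move to (9,3). |black|=12
Step 16: on WHITE (9,3): turn R to E, flip to black, move to (9,4). |black|=13
Step 17: on BLACK (9,4): turn L to N, flip to white, move to (8,4). |black|=12
Step 18: on WHITE (8,4): turn R to E, flip to black, move to (8,5). |black|=13
Step 19: on WHITE (8,5): turn R to S, flip to black, move to (9,5). |black|=14
Step 20: on WHITE (9,5): turn R to W, flip to black, move to (9,4). |black|=15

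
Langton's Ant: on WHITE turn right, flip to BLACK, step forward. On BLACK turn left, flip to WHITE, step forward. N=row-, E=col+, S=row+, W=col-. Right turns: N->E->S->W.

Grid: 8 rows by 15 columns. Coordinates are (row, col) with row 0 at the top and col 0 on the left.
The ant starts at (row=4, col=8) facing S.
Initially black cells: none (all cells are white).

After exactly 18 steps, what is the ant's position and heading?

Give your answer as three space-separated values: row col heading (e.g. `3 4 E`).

Answer: 3 9 N

Derivation:
Step 1: on WHITE (4,8): turn R to W, flip to black, move to (4,7). |black|=1
Step 2: on WHITE (4,7): turn R to N, flip to black, move to (3,7). |black|=2
Step 3: on WHITE (3,7): turn R to E, flip to black, move to (3,8). |black|=3
Step 4: on WHITE (3,8): turn R to S, flip to black, move to (4,8). |black|=4
Step 5: on BLACK (4,8): turn L to E, flip to white, move to (4,9). |black|=3
Step 6: on WHITE (4,9): turn R to S, flip to black, move to (5,9). |black|=4
Step 7: on WHITE (5,9): turn R to W, flip to black, move to (5,8). |black|=5
Step 8: on WHITE (5,8): turn R to N, flip to black, move to (4,8). |black|=6
Step 9: on WHITE (4,8): turn R to E, flip to black, move to (4,9). |black|=7
Step 10: on BLACK (4,9): turn L to N, flip to white, move to (3,9). |black|=6
Step 11: on WHITE (3,9): turn R to E, flip to black, move to (3,10). |black|=7
Step 12: on WHITE (3,10): turn R to S, flip to black, move to (4,10). |black|=8
Step 13: on WHITE (4,10): turn R to W, flip to black, move to (4,9). |black|=9
Step 14: on WHITE (4,9): turn R to N, flip to black, move to (3,9). |black|=10
Step 15: on BLACK (3,9): turn L to W, flip to white, move to (3,8). |black|=9
Step 16: on BLACK (3,8): turn L to S, flip to white, move to (4,8). |black|=8
Step 17: on BLACK (4,8): turn L to E, flip to white, move to (4,9). |black|=7
Step 18: on BLACK (4,9): turn L to N, flip to white, move to (3,9). |black|=6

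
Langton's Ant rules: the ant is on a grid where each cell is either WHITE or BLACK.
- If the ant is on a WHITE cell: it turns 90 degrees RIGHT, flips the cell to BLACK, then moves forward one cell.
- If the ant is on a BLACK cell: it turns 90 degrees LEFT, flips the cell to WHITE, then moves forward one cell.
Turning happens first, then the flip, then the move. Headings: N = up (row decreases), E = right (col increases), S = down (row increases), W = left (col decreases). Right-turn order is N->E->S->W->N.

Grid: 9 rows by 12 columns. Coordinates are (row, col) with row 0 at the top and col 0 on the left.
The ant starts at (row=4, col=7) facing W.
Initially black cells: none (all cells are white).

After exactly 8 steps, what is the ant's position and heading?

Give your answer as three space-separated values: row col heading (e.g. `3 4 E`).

Answer: 4 7 E

Derivation:
Step 1: on WHITE (4,7): turn R to N, flip to black, move to (3,7). |black|=1
Step 2: on WHITE (3,7): turn R to E, flip to black, move to (3,8). |black|=2
Step 3: on WHITE (3,8): turn R to S, flip to black, move to (4,8). |black|=3
Step 4: on WHITE (4,8): turn R to W, flip to black, move to (4,7). |black|=4
Step 5: on BLACK (4,7): turn L to S, flip to white, move to (5,7). |black|=3
Step 6: on WHITE (5,7): turn R to W, flip to black, move to (5,6). |black|=4
Step 7: on WHITE (5,6): turn R to N, flip to black, move to (4,6). |black|=5
Step 8: on WHITE (4,6): turn R to E, flip to black, move to (4,7). |black|=6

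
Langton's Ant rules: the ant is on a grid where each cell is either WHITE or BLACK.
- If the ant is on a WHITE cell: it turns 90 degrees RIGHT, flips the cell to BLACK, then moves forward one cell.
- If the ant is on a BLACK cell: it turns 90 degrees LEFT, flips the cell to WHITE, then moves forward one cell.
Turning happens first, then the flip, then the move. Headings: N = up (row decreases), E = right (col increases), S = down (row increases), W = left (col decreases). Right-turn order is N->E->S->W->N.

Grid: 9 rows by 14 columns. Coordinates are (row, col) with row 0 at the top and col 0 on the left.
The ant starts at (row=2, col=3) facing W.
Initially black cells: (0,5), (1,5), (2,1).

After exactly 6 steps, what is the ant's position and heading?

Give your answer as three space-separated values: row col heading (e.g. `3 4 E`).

Step 1: on WHITE (2,3): turn R to N, flip to black, move to (1,3). |black|=4
Step 2: on WHITE (1,3): turn R to E, flip to black, move to (1,4). |black|=5
Step 3: on WHITE (1,4): turn R to S, flip to black, move to (2,4). |black|=6
Step 4: on WHITE (2,4): turn R to W, flip to black, move to (2,3). |black|=7
Step 5: on BLACK (2,3): turn L to S, flip to white, move to (3,3). |black|=6
Step 6: on WHITE (3,3): turn R to W, flip to black, move to (3,2). |black|=7

Answer: 3 2 W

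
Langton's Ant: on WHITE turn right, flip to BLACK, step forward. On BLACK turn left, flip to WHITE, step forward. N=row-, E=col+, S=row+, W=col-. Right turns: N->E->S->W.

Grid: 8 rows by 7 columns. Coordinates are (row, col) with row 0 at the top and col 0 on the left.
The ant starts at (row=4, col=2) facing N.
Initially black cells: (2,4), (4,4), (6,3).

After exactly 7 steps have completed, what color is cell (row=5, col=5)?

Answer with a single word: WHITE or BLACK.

Answer: WHITE

Derivation:
Step 1: on WHITE (4,2): turn R to E, flip to black, move to (4,3). |black|=4
Step 2: on WHITE (4,3): turn R to S, flip to black, move to (5,3). |black|=5
Step 3: on WHITE (5,3): turn R to W, flip to black, move to (5,2). |black|=6
Step 4: on WHITE (5,2): turn R to N, flip to black, move to (4,2). |black|=7
Step 5: on BLACK (4,2): turn L to W, flip to white, move to (4,1). |black|=6
Step 6: on WHITE (4,1): turn R to N, flip to black, move to (3,1). |black|=7
Step 7: on WHITE (3,1): turn R to E, flip to black, move to (3,2). |black|=8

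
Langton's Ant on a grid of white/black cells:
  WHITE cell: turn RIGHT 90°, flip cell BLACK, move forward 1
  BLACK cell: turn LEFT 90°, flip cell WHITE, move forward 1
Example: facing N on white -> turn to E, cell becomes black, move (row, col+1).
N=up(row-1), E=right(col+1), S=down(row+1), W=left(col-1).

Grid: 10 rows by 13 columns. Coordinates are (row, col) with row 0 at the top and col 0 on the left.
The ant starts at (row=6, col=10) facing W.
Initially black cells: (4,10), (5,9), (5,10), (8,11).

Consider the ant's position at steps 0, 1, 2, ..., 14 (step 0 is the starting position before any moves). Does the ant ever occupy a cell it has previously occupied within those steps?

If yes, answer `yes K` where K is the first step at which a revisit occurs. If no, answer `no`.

Step 1: on WHITE (6,10): turn R to N, flip to black, move to (5,10). |black|=5 — new cell
Step 2: on BLACK (5,10): turn L to W, flip to white, move to (5,9). |black|=4 — new cell
Step 3: on BLACK (5,9): turn L to S, flip to white, move to (6,9). |black|=3 — new cell
Step 4: on WHITE (6,9): turn R to W, flip to black, move to (6,8). |black|=4 — new cell
Step 5: on WHITE (6,8): turn R to N, flip to black, move to (5,8). |black|=5 — new cell
Step 6: on WHITE (5,8): turn R to E, flip to black, move to (5,9). |black|=6 — REVISIT

Answer: yes 6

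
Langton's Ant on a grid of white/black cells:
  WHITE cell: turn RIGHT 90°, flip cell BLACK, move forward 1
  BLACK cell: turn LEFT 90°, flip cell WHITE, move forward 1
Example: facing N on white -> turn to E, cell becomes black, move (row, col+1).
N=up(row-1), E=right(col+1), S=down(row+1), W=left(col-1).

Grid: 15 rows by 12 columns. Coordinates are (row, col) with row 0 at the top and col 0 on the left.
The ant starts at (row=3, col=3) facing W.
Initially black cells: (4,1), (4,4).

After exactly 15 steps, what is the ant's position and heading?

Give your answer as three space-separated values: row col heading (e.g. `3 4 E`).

Answer: 5 2 S

Derivation:
Step 1: on WHITE (3,3): turn R to N, flip to black, move to (2,3). |black|=3
Step 2: on WHITE (2,3): turn R to E, flip to black, move to (2,4). |black|=4
Step 3: on WHITE (2,4): turn R to S, flip to black, move to (3,4). |black|=5
Step 4: on WHITE (3,4): turn R to W, flip to black, move to (3,3). |black|=6
Step 5: on BLACK (3,3): turn L to S, flip to white, move to (4,3). |black|=5
Step 6: on WHITE (4,3): turn R to W, flip to black, move to (4,2). |black|=6
Step 7: on WHITE (4,2): turn R to N, flip to black, move to (3,2). |black|=7
Step 8: on WHITE (3,2): turn R to E, flip to black, move to (3,3). |black|=8
Step 9: on WHITE (3,3): turn R to S, flip to black, move to (4,3). |black|=9
Step 10: on BLACK (4,3): turn L to E, flip to white, move to (4,4). |black|=8
Step 11: on BLACK (4,4): turn L to N, flip to white, move to (3,4). |black|=7
Step 12: on BLACK (3,4): turn L to W, flip to white, move to (3,3). |black|=6
Step 13: on BLACK (3,3): turn L to S, flip to white, move to (4,3). |black|=5
Step 14: on WHITE (4,3): turn R to W, flip to black, move to (4,2). |black|=6
Step 15: on BLACK (4,2): turn L to S, flip to white, move to (5,2). |black|=5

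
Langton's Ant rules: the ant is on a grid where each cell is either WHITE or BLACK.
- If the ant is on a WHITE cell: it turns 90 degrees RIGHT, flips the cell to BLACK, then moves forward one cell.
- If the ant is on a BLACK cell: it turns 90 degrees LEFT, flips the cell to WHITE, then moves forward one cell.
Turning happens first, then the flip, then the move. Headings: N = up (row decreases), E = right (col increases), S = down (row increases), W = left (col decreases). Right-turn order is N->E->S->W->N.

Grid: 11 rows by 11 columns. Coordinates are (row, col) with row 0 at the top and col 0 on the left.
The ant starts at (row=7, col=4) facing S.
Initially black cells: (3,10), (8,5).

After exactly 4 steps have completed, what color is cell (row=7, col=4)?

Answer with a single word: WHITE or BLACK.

Step 1: on WHITE (7,4): turn R to W, flip to black, move to (7,3). |black|=3
Step 2: on WHITE (7,3): turn R to N, flip to black, move to (6,3). |black|=4
Step 3: on WHITE (6,3): turn R to E, flip to black, move to (6,4). |black|=5
Step 4: on WHITE (6,4): turn R to S, flip to black, move to (7,4). |black|=6

Answer: BLACK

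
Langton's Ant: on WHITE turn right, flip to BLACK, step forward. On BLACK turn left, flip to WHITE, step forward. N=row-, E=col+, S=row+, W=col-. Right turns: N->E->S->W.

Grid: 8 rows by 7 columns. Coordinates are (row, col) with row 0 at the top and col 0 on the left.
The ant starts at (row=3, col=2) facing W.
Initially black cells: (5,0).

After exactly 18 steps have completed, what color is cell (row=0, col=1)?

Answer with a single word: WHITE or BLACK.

Step 1: on WHITE (3,2): turn R to N, flip to black, move to (2,2). |black|=2
Step 2: on WHITE (2,2): turn R to E, flip to black, move to (2,3). |black|=3
Step 3: on WHITE (2,3): turn R to S, flip to black, move to (3,3). |black|=4
Step 4: on WHITE (3,3): turn R to W, flip to black, move to (3,2). |black|=5
Step 5: on BLACK (3,2): turn L to S, flip to white, move to (4,2). |black|=4
Step 6: on WHITE (4,2): turn R to W, flip to black, move to (4,1). |black|=5
Step 7: on WHITE (4,1): turn R to N, flip to black, move to (3,1). |black|=6
Step 8: on WHITE (3,1): turn R to E, flip to black, move to (3,2). |black|=7
Step 9: on WHITE (3,2): turn R to S, flip to black, move to (4,2). |black|=8
Step 10: on BLACK (4,2): turn L to E, flip to white, move to (4,3). |black|=7
Step 11: on WHITE (4,3): turn R to S, flip to black, move to (5,3). |black|=8
Step 12: on WHITE (5,3): turn R to W, flip to black, move to (5,2). |black|=9
Step 13: on WHITE (5,2): turn R to N, flip to black, move to (4,2). |black|=10
Step 14: on WHITE (4,2): turn R to E, flip to black, move to (4,3). |black|=11
Step 15: on BLACK (4,3): turn L to N, flip to white, move to (3,3). |black|=10
Step 16: on BLACK (3,3): turn L to W, flip to white, move to (3,2). |black|=9
Step 17: on BLACK (3,2): turn L to S, flip to white, move to (4,2). |black|=8
Step 18: on BLACK (4,2): turn L to E, flip to white, move to (4,3). |black|=7

Answer: WHITE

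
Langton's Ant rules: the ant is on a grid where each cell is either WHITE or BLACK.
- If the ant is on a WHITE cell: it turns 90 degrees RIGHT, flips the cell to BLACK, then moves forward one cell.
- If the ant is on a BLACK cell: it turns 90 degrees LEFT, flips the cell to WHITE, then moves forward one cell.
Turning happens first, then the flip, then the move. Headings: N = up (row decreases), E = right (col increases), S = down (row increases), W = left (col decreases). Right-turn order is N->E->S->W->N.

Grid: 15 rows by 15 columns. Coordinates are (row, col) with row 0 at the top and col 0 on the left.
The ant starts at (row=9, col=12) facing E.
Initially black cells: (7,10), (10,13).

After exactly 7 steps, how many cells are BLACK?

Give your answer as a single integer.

Answer: 7

Derivation:
Step 1: on WHITE (9,12): turn R to S, flip to black, move to (10,12). |black|=3
Step 2: on WHITE (10,12): turn R to W, flip to black, move to (10,11). |black|=4
Step 3: on WHITE (10,11): turn R to N, flip to black, move to (9,11). |black|=5
Step 4: on WHITE (9,11): turn R to E, flip to black, move to (9,12). |black|=6
Step 5: on BLACK (9,12): turn L to N, flip to white, move to (8,12). |black|=5
Step 6: on WHITE (8,12): turn R to E, flip to black, move to (8,13). |black|=6
Step 7: on WHITE (8,13): turn R to S, flip to black, move to (9,13). |black|=7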